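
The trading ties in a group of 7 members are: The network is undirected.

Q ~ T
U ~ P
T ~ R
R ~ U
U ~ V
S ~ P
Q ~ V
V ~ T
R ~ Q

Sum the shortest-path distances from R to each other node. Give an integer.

10

Distances from R: P:2, Q:1, S:3, T:1, U:1, V:2.
Sum = 2 + 1 + 3 + 1 + 1 + 2 = 10.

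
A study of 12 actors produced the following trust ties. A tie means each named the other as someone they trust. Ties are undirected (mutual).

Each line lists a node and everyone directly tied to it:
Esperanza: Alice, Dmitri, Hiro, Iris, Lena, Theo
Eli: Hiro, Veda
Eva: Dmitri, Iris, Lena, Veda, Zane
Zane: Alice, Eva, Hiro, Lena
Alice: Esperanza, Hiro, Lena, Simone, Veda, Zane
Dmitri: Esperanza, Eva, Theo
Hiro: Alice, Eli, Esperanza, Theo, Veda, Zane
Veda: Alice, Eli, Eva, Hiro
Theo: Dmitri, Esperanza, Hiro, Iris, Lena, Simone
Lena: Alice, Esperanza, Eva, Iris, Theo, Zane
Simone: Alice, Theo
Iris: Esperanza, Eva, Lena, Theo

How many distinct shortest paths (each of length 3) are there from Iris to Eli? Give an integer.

The shortest distance is 3. The length-3 paths are: Iris–Eva–Veda–Eli; Iris–Esperanza–Hiro–Eli; Iris–Theo–Hiro–Eli.
That gives 3 distinct shortest paths.

3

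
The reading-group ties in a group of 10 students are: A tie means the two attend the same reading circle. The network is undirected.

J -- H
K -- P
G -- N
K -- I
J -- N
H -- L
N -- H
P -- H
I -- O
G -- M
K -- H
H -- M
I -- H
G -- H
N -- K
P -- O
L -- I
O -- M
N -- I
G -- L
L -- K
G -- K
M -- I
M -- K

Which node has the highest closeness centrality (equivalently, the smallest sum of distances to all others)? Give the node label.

H

Farness (sum of distances to all others) for each node — G:13, H:10, I:12, J:17, K:11, L:14, M:13, N:13, O:16, P:15.
The smallest farness is 10, for H, so H has the highest closeness.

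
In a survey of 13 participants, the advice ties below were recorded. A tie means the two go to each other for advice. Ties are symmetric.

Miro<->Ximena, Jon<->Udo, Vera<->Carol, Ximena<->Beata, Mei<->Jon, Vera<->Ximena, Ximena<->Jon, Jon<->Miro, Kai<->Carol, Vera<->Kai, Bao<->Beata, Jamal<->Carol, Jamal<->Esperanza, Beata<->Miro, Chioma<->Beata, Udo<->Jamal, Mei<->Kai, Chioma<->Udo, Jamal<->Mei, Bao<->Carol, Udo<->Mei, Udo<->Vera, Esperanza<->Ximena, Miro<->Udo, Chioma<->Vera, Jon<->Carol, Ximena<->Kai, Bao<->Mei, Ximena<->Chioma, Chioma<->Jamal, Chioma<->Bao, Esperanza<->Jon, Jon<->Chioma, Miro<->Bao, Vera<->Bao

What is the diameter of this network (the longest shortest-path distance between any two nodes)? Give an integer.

3

Eccentricity of each node (its greatest distance to any other): Bao:3, Beata:2, Carol:2, Chioma:2, Esperanza:3, Jamal:2, Jon:2, Kai:2, Mei:2, Miro:2, Udo:2, Vera:2, Ximena:2.
The maximum eccentricity is 3, realized for instance by the pair Esperanza–Bao via Esperanza – Ximena – Beata – Bao. So the diameter is 3.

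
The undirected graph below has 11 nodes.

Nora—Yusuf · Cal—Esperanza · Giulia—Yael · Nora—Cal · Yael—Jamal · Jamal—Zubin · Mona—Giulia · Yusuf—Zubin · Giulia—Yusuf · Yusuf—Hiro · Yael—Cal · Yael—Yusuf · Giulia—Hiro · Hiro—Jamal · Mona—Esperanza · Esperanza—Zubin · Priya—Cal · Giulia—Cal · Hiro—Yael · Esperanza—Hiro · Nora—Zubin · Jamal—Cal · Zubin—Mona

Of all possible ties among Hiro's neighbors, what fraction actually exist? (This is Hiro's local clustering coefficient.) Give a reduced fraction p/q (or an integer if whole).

2/5

Hiro's neighbors: Esperanza, Giulia, Jamal, Yael, and Yusuf (k = 5).
Possible neighbor pairs: C(5,2) = 10. Edges among them: Giulia–Yael, Giulia–Yusuf, Jamal–Yael, Yael–Yusuf → e = 4.
Clustering(Hiro) = 4/10 = 2/5.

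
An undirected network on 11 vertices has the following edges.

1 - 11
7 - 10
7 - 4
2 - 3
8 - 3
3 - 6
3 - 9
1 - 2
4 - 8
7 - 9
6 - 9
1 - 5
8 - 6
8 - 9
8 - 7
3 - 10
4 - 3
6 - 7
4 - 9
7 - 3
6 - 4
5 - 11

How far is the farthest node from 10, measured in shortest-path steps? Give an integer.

4

Distances from 10: 1:3, 2:2, 3:1, 4:2, 5:4, 6:2, 7:1, 8:2, 9:2, 11:4.
The largest is 4 (to 11 and 5), so the eccentricity of 10 is 4.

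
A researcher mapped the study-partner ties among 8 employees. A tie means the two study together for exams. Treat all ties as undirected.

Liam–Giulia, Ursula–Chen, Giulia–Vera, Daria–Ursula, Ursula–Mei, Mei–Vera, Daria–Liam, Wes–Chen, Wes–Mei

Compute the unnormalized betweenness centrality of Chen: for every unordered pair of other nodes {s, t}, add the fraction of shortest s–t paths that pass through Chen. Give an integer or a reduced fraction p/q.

4/3

Pairs whose geodesics pass through Chen — Ursula–Wes: 1/2; Wes–Liam: 1/3; Wes–Daria: 1/2.
All other pairs contribute 0.
Summing the contributions gives betweenness(Chen) = 4/3.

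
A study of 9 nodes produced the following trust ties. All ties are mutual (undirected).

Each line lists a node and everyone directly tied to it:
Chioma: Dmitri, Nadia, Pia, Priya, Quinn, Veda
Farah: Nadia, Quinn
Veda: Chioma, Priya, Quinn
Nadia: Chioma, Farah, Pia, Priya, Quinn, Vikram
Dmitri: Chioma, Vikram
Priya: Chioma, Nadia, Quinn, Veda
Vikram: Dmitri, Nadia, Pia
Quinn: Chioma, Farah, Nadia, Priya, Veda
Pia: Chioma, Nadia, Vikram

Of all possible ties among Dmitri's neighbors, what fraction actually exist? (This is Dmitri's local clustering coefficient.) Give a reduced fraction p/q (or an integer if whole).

Dmitri's neighbors: Chioma and Vikram (k = 2).
Possible neighbor pairs: C(2,2) = 1. Edges among them: none → e = 0.
Clustering(Dmitri) = 0/1.

0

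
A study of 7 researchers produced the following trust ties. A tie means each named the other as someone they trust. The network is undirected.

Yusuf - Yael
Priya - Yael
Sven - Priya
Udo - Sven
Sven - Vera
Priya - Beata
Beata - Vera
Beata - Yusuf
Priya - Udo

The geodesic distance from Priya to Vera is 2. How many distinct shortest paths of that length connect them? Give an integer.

The shortest distance is 2. The length-2 paths are: Priya–Beata–Vera; Priya–Sven–Vera.
That gives 2 distinct shortest paths.

2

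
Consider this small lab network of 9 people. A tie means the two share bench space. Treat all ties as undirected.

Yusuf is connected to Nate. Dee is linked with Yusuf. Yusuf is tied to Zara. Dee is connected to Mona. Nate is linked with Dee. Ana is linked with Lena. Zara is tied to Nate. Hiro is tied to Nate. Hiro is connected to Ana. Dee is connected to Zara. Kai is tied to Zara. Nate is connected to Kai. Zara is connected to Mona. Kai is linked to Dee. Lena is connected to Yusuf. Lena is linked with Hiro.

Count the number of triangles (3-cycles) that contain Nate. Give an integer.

5

Nate's neighbors: Dee, Hiro, Kai, Yusuf, and Zara.
Neighbor pairs that are themselves tied: Nate–Dee–Kai; Nate–Dee–Yusuf; Nate–Dee–Zara; Nate–Kai–Zara; Nate–Yusuf–Zara. Each forms one triangle with Nate, for 5 in total.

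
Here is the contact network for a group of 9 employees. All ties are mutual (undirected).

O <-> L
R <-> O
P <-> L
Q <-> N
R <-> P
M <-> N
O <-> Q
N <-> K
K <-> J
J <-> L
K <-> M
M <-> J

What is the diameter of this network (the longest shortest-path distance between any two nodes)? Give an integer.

4

Eccentricity of each node (its greatest distance to any other): J:3, K:4, L:3, M:4, N:4, O:3, P:4, Q:3, R:4.
The maximum eccentricity is 4, realized for instance by the pair K–R via K – N – Q – O – R. So the diameter is 4.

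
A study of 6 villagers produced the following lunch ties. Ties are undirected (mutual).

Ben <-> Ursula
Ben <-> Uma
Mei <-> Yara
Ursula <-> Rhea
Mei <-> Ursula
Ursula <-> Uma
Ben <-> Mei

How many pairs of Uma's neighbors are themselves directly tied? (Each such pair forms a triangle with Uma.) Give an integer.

1

Uma's neighbors: Ben and Ursula.
Neighbor pairs that are themselves tied: Uma–Ben–Ursula. Each forms one triangle with Uma, for 1 in total.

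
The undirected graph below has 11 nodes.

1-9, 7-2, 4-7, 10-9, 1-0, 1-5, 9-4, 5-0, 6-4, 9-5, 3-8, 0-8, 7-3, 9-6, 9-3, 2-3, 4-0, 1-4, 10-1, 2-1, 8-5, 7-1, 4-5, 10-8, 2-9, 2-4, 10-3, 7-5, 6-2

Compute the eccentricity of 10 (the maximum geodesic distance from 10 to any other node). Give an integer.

Distances from 10: 0:2, 1:1, 2:2, 3:1, 4:2, 5:2, 6:2, 7:2, 8:1, 9:1.
The largest is 2 (to 4, 6, 5, 2, 7, and 0), so the eccentricity of 10 is 2.

2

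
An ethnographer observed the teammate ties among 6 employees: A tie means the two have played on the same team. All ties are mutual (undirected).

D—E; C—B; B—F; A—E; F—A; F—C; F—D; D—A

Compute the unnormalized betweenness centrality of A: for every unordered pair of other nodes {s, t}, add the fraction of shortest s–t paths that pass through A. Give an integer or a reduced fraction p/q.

3/2

Pairs whose geodesics pass through A — E–C: 1/2; E–F: 1/2; E–B: 1/2.
All other pairs contribute 0.
Summing the contributions gives betweenness(A) = 3/2.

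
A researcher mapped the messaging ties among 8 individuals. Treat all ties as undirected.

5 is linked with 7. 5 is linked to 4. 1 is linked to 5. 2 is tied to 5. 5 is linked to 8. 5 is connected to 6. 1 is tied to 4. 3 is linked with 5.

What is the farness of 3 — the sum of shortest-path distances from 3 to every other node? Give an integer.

13

Distances from 3: 1:2, 2:2, 4:2, 5:1, 6:2, 7:2, 8:2.
Sum = 2 + 2 + 2 + 1 + 2 + 2 + 2 = 13.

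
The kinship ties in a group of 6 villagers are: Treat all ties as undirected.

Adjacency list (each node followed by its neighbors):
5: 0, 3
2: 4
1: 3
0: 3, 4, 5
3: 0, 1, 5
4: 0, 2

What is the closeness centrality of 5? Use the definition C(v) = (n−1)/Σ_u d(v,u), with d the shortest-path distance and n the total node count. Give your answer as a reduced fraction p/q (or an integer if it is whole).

Distances from 5: 0:1, 1:2, 2:3, 3:1, 4:2. Sum = 9.
n = 6, so closeness = 5/9.

5/9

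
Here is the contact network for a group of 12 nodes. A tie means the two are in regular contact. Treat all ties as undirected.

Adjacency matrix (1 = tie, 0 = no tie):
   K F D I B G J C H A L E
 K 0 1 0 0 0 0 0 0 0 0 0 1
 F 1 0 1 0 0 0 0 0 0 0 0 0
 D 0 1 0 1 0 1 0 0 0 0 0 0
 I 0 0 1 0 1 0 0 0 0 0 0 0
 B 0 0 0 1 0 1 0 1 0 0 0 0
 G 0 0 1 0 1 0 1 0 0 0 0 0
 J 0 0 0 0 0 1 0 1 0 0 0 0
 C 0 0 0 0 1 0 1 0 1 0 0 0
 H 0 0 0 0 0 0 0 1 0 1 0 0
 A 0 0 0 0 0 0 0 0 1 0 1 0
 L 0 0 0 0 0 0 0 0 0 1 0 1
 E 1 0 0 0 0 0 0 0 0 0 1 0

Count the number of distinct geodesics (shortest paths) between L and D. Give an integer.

1

The shortest distance is 4, and the only length-4 path is L–E–K–F–D. So there is exactly 1 shortest path.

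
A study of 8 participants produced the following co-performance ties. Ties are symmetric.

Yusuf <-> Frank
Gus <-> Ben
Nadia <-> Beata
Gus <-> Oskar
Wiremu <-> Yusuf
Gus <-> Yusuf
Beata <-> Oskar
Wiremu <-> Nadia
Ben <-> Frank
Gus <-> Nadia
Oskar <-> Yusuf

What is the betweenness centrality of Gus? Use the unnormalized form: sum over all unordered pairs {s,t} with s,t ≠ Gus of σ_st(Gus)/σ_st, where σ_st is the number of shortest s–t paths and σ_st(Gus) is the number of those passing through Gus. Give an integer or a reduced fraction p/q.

Pairs whose geodesics pass through Gus — Oskar–Nadia: 1/2; Oskar–Ben: 1; Beata–Ben: 2/2; Nadia–Yusuf: 1/2; Nadia–Frank: 2/3; Nadia–Ben: 1; Wiremu–Ben: 2/3; Yusuf–Ben: 1/2.
All other pairs contribute 0.
Summing the contributions gives betweenness(Gus) = 35/6.

35/6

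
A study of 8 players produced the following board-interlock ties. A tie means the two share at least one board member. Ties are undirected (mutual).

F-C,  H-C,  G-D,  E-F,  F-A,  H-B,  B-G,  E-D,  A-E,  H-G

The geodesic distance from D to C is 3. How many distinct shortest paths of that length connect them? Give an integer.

2

The shortest distance is 3. The length-3 paths are: D–E–F–C; D–G–H–C.
That gives 2 distinct shortest paths.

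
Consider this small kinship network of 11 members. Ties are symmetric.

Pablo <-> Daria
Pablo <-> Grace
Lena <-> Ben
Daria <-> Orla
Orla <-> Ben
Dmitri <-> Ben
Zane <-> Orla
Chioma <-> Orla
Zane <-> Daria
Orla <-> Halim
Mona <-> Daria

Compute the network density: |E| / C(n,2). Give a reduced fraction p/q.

There are 11 edges and 11 nodes, so the maximum possible is C(11,2) = 55.
Density = 11/55 = 1/5.

1/5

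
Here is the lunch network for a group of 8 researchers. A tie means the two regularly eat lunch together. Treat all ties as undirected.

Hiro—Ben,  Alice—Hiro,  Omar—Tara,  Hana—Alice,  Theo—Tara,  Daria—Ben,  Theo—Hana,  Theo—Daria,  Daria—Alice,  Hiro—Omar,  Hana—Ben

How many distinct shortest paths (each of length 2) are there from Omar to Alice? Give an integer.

The shortest distance is 2, and the only length-2 path is Omar–Hiro–Alice. So there is exactly 1 shortest path.

1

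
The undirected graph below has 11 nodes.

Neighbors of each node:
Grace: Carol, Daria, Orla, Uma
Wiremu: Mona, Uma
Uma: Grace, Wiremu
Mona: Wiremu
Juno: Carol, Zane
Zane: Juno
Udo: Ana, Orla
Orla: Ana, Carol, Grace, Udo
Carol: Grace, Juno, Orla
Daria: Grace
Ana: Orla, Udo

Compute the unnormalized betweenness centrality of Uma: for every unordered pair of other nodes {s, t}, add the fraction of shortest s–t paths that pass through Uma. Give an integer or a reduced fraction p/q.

Pairs whose geodesics pass through Uma — Juno–Mona: 1; Juno–Wiremu: 1; Mona–Orla: 1; Mona–Grace: 1; Mona–Daria: 1; Mona–Udo: 1; Mona–Zane: 1; Mona–Carol: 1; Mona–Ana: 1; Orla–Wiremu: 1; Grace–Wiremu: 1; Wiremu–Daria: 1; Wiremu–Udo: 1; Wiremu–Zane: 1 … (+2 more pairs).
All other pairs contribute 0.
Summing the contributions gives betweenness(Uma) = 16.

16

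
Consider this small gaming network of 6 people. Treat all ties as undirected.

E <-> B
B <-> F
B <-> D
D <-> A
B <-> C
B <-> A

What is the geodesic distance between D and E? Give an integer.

2

One shortest route is D – B – E, which uses 2 edges, and D and E are not directly tied, so nothing shorter exists. So d(D,E) = 2.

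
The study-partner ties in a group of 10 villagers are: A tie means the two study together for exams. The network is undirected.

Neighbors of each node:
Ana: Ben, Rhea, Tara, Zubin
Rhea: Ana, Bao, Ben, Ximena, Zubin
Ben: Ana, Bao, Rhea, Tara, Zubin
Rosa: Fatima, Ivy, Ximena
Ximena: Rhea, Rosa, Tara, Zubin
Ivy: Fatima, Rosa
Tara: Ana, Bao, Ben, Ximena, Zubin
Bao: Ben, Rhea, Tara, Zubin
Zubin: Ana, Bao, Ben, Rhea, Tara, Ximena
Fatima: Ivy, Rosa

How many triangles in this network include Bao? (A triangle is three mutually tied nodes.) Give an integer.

Bao's neighbors: Ben, Rhea, Tara, and Zubin.
Neighbor pairs that are themselves tied: Bao–Ben–Rhea; Bao–Ben–Tara; Bao–Ben–Zubin; Bao–Rhea–Zubin; Bao–Tara–Zubin. Each forms one triangle with Bao, for 5 in total.

5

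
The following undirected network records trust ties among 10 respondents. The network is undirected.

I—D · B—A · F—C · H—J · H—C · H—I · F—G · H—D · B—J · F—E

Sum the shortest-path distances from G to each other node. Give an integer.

31

Distances from G: A:6, B:5, C:2, D:4, E:2, F:1, H:3, I:4, J:4.
Sum = 6 + 5 + 2 + 4 + 2 + 1 + 3 + 4 + 4 = 31.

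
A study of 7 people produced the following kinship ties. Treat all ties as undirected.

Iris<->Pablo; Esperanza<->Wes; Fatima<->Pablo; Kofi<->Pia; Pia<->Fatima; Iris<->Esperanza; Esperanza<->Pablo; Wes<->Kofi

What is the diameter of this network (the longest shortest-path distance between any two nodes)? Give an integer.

3

Eccentricity of each node (its greatest distance to any other): Esperanza:3, Fatima:3, Iris:3, Kofi:3, Pablo:3, Pia:3, Wes:3.
The maximum eccentricity is 3, realized for instance by the pair Wes–Fatima via Wes – Kofi – Pia – Fatima. So the diameter is 3.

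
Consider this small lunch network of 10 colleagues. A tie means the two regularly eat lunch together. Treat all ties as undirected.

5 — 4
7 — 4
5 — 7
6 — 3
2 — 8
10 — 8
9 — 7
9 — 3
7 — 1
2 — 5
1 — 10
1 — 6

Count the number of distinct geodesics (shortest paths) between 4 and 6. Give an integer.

1

The shortest distance is 3, and the only length-3 path is 4–7–1–6. So there is exactly 1 shortest path.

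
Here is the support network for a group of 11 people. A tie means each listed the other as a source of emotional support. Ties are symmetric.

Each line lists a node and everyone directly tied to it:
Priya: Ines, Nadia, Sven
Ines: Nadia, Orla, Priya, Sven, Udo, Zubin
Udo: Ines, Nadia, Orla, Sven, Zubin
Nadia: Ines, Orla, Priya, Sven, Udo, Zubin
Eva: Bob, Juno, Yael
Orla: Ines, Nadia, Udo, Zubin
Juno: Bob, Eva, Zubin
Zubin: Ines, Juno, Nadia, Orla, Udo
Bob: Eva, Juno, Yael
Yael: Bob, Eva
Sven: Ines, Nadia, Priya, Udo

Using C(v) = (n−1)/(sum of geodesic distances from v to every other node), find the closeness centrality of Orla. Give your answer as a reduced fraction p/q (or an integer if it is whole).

1/2

Distances from Orla: Bob:3, Eva:3, Ines:1, Juno:2, Nadia:1, Priya:2, Sven:2, Udo:1, Yael:4, Zubin:1. Sum = 20.
n = 11, so closeness = 10/20 = 1/2.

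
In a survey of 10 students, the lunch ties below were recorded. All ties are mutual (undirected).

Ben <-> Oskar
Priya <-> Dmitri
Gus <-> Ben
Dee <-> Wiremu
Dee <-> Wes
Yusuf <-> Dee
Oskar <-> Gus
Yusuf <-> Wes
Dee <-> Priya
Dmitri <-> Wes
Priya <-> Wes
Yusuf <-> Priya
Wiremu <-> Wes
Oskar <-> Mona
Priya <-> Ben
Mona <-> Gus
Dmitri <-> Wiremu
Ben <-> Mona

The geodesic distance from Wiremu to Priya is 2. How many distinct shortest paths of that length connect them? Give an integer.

The shortest distance is 2. The length-2 paths are: Wiremu–Dmitri–Priya; Wiremu–Dee–Priya; Wiremu–Wes–Priya.
That gives 3 distinct shortest paths.

3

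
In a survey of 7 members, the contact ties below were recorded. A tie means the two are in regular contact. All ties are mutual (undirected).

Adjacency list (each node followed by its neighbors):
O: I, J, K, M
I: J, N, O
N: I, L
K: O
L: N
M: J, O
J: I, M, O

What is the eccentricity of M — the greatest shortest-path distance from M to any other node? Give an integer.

4

Distances from M: I:2, J:1, K:2, L:4, N:3, O:1.
The largest is 4 (to L), so the eccentricity of M is 4.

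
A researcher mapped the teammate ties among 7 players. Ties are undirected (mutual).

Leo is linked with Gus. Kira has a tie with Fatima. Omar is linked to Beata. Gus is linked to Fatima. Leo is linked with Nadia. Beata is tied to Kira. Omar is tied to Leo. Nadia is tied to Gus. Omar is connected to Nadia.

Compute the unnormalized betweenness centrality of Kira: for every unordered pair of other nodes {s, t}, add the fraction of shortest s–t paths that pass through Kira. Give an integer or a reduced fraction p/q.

Pairs whose geodesics pass through Kira — Beata–Gus: 1/3; Beata–Fatima: 1; Omar–Fatima: 1/3.
All other pairs contribute 0.
Summing the contributions gives betweenness(Kira) = 5/3.

5/3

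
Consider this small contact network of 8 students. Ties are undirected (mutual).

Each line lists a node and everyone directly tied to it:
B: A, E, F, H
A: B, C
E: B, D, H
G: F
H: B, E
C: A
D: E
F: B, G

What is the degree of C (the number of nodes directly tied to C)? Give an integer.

1

C is directly tied to A. That is 1 neighbor, so the degree of C is 1.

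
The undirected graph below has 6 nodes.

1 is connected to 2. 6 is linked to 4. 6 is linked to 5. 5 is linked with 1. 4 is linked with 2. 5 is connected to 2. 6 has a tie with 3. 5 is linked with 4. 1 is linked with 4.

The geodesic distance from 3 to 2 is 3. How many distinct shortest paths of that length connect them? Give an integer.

The shortest distance is 3. The length-3 paths are: 3–6–4–2; 3–6–5–2.
That gives 2 distinct shortest paths.

2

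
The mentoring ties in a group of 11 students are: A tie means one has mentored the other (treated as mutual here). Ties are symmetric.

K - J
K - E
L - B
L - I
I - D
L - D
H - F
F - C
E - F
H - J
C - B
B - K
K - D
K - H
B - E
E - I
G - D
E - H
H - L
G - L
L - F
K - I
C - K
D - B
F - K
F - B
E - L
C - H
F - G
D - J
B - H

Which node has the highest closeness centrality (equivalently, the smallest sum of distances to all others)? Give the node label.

Farness (sum of distances to all others) for each node — B:13, C:16, D:14, E:14, F:13, G:17, H:13, I:16, J:17, K:12, L:13.
The smallest farness is 12, for K, so K has the highest closeness.

K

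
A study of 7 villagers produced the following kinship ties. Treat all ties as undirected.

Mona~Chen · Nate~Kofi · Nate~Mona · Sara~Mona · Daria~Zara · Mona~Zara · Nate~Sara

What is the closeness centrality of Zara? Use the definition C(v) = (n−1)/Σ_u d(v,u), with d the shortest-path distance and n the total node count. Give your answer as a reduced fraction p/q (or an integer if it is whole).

6/11

Distances from Zara: Chen:2, Daria:1, Kofi:3, Mona:1, Nate:2, Sara:2. Sum = 11.
n = 7, so closeness = 6/11.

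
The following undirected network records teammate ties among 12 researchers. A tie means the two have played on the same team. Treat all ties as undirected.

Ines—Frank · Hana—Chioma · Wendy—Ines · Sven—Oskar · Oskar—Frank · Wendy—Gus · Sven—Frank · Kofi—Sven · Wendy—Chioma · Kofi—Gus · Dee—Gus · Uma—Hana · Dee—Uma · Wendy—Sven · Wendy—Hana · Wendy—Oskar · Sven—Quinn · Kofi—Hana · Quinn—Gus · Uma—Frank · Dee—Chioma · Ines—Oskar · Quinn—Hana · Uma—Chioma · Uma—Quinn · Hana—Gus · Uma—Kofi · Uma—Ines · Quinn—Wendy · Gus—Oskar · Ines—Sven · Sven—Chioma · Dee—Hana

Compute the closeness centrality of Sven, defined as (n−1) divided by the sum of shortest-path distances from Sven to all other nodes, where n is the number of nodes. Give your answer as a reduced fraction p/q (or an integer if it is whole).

Distances from Sven: Chioma:1, Dee:2, Frank:1, Gus:2, Hana:2, Ines:1, Kofi:1, Oskar:1, Quinn:1, Uma:2, Wendy:1. Sum = 15.
n = 12, so closeness = 11/15.

11/15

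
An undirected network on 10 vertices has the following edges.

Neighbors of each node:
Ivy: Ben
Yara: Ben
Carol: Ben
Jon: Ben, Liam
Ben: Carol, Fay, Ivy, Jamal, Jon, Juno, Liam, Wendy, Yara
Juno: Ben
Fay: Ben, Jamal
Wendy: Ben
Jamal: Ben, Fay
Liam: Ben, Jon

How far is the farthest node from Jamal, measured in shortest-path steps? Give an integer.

2

Distances from Jamal: Ben:1, Carol:2, Fay:1, Ivy:2, Jon:2, Juno:2, Liam:2, Wendy:2, Yara:2.
The largest is 2 (to Jon, Yara, Ivy, Carol, Wendy, Liam, and Juno), so the eccentricity of Jamal is 2.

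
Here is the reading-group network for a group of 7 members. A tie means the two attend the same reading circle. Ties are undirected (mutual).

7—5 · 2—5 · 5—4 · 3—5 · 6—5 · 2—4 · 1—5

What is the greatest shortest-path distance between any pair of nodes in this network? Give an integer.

Eccentricity of each node (its greatest distance to any other): 1:2, 2:2, 3:2, 4:2, 5:1, 6:2, 7:2.
The maximum eccentricity is 2, realized for instance by the pair 6–1 via 6 – 5 – 1. So the diameter is 2.

2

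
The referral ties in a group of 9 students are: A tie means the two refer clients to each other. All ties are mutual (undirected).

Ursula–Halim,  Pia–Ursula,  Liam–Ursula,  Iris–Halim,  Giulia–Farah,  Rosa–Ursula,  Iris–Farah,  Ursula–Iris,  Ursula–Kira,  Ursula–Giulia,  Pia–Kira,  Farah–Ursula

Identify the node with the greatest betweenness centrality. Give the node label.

Unnormalized betweenness of each node: Farah:1/2, Giulia:0, Halim:0, Iris:1/2, Kira:0, Liam:0, Pia:0, Rosa:0, Ursula:23.
Ursula has the largest value, 23, making it the main broker — the node through which the most shortest paths run.

Ursula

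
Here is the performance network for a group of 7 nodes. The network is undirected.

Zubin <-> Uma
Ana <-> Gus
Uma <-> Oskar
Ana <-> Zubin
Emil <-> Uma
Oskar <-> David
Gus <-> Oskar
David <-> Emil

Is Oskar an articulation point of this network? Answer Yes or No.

Even without Oskar, every remaining node can still reach every other (the residual graph is connected), so Oskar is not a cut vertex.

No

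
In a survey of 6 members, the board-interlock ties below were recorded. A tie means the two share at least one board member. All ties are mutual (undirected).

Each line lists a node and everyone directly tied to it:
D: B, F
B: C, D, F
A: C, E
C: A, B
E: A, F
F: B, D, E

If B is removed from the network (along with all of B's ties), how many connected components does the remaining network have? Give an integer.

1

B's neighbors (C, D, and F) remain reachable from one another through other ties, so the rest of the network stays in one piece.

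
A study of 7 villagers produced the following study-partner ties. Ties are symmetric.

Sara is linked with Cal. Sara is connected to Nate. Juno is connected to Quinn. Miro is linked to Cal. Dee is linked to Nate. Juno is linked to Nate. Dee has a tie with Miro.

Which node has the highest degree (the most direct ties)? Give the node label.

Degrees — Cal:2, Dee:2, Juno:2, Miro:2, Nate:3, Quinn:1, Sara:2.
The maximum is 3, attained only by Nate.

Nate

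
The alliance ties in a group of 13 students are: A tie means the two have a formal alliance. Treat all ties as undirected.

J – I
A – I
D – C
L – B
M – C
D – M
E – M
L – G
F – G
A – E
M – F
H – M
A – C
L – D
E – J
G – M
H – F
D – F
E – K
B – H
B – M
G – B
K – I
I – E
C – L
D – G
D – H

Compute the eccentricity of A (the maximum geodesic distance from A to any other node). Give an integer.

3

Distances from A: B:3, C:1, D:2, E:1, F:3, G:3, H:3, I:1, J:2, K:2, L:2, M:2.
The largest is 3 (to G, B, H, and F), so the eccentricity of A is 3.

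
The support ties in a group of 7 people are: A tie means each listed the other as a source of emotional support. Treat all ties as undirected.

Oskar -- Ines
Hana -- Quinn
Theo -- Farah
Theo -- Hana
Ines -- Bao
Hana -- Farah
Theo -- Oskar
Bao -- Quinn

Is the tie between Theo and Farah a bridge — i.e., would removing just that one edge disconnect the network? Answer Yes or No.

No

Even without that edge, Theo still reaches Farah via Theo – Hana – Farah, so the network stays connected. Not a bridge.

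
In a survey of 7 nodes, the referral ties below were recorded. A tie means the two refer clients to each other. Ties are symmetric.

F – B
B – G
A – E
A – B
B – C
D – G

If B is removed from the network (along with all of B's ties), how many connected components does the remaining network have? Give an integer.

Without B, the remaining ties split the others into: {D, G}; {F}; {C}; {A, E}.
That's 4 separate components.

4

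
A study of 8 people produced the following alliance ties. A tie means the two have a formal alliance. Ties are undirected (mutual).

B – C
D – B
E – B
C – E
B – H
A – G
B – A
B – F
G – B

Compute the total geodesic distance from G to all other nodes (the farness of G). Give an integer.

12

Distances from G: A:1, B:1, C:2, D:2, E:2, F:2, H:2.
Sum = 1 + 1 + 2 + 2 + 2 + 2 + 2 = 12.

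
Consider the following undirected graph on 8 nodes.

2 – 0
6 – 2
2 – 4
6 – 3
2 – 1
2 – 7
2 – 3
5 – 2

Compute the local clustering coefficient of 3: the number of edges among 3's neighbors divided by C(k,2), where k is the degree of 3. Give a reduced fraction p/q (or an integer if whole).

3's neighbors: 2 and 6 (k = 2).
Possible neighbor pairs: C(2,2) = 1. Edges among them: 2–6 → e = 1.
Clustering(3) = 1/1.

1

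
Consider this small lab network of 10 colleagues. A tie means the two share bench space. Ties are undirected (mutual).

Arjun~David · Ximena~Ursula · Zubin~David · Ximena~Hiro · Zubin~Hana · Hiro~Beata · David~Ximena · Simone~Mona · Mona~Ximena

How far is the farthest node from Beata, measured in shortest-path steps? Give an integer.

Distances from Beata: Arjun:4, David:3, Hana:5, Hiro:1, Mona:3, Simone:4, Ursula:3, Ximena:2, Zubin:4.
The largest is 5 (to Hana), so the eccentricity of Beata is 5.

5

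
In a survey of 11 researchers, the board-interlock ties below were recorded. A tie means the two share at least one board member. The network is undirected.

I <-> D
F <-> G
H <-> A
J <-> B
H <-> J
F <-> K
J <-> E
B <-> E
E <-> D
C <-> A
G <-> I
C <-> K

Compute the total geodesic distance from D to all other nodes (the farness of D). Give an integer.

Distances from D: A:4, B:2, C:5, E:1, F:3, G:2, H:3, I:1, J:2, K:4.
Sum = 4 + 2 + 5 + 1 + 3 + 2 + 3 + 1 + 2 + 4 = 27.

27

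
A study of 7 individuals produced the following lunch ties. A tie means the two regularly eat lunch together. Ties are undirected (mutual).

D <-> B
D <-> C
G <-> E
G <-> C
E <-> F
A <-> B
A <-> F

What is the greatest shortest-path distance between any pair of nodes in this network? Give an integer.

Eccentricity of each node (its greatest distance to any other): A:3, B:3, C:3, D:3, E:3, F:3, G:3.
The maximum eccentricity is 3, realized for instance by the pair D–E via D – C – G – E. So the diameter is 3.

3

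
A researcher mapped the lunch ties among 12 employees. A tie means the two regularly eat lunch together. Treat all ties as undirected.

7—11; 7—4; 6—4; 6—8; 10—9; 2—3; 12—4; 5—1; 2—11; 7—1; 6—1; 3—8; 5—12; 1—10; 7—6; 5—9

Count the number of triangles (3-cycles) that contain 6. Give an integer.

6's neighbors: 1, 4, 7, and 8.
Neighbor pairs that are themselves tied: 6–1–7; 6–4–7. Each forms one triangle with 6, for 2 in total.

2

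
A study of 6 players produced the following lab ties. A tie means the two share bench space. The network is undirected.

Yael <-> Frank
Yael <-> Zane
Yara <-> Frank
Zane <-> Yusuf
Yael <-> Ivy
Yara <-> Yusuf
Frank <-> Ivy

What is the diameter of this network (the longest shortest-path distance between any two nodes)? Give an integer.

Eccentricity of each node (its greatest distance to any other): Frank:2, Ivy:3, Yael:2, Yara:2, Yusuf:3, Zane:2.
The maximum eccentricity is 3, realized for instance by the pair Ivy–Yusuf via Ivy – Frank – Yara – Yusuf. So the diameter is 3.

3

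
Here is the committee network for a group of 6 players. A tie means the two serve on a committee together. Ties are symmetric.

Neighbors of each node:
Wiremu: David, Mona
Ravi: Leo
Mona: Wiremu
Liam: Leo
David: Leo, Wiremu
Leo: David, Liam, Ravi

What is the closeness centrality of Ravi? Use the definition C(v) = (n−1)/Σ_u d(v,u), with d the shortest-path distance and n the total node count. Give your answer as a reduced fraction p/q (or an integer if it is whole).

Distances from Ravi: David:2, Leo:1, Liam:2, Mona:4, Wiremu:3. Sum = 12.
n = 6, so closeness = 5/12.

5/12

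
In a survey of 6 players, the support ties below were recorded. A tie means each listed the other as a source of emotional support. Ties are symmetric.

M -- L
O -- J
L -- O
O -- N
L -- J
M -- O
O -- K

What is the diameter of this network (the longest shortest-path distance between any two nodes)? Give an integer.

2

Eccentricity of each node (its greatest distance to any other): J:2, K:2, L:2, M:2, N:2, O:1.
The maximum eccentricity is 2, realized for instance by the pair K–M via K – O – M. So the diameter is 2.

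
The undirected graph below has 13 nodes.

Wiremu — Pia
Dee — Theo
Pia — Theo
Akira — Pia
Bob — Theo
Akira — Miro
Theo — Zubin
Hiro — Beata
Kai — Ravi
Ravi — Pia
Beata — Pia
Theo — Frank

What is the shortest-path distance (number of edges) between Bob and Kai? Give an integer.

4

One shortest route is Bob – Theo – Pia – Ravi – Kai, which uses 4 edges, and at distance 3 from Bob we only reach {Akira, Beata, Ravi, Wiremu}, which does not include Kai. So d(Bob,Kai) = 4.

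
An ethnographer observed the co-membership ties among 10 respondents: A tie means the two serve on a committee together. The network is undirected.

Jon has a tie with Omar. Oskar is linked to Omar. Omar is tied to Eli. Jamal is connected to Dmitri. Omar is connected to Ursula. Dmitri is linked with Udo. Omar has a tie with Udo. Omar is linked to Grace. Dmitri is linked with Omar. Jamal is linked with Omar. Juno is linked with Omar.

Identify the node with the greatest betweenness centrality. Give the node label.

Unnormalized betweenness of each node: Dmitri:1/2, Eli:0, Grace:0, Jamal:0, Jon:0, Juno:0, Omar:67/2, Oskar:0, Udo:0, Ursula:0.
Omar has the largest value, 67/2, making it the main broker — the node through which the most shortest paths run.

Omar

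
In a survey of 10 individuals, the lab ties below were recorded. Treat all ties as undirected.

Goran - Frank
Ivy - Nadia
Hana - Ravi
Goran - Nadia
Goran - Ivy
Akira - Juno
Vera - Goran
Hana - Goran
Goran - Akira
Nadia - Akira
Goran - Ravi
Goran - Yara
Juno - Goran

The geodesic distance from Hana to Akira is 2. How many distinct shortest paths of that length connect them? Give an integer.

The shortest distance is 2, and the only length-2 path is Hana–Goran–Akira. So there is exactly 1 shortest path.

1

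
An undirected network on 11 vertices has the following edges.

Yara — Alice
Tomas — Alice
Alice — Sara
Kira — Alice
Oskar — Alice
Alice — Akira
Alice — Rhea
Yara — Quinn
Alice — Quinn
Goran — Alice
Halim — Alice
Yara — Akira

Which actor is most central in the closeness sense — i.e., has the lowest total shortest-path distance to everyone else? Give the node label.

Farness (sum of distances to all others) for each node — Akira:18, Alice:10, Goran:19, Halim:19, Kira:19, Oskar:19, Quinn:18, Rhea:19, Sara:19, Tomas:19, Yara:17.
The smallest farness is 10, for Alice, so Alice has the highest closeness.

Alice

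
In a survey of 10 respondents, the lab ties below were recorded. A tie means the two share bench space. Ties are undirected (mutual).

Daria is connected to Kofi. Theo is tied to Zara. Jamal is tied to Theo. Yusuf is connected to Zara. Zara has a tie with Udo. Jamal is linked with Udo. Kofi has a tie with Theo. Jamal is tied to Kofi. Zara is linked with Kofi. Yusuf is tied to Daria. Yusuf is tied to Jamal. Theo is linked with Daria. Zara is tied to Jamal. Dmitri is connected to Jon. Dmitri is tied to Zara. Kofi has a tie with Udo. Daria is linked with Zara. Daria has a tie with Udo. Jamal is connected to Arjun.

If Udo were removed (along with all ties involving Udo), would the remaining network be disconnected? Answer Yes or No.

No

Even without Udo, every remaining node can still reach every other (the residual graph is connected), so Udo is not a cut vertex.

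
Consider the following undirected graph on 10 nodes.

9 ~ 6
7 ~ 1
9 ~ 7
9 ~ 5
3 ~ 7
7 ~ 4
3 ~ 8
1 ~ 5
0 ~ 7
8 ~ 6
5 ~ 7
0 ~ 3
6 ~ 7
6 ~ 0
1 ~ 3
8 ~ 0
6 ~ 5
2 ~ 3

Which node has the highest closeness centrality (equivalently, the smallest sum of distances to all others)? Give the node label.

7

Farness (sum of distances to all others) for each node — 0:14, 1:15, 2:21, 3:13, 4:19, 5:15, 6:14, 7:11, 8:16, 9:16.
The smallest farness is 11, for 7, so 7 has the highest closeness.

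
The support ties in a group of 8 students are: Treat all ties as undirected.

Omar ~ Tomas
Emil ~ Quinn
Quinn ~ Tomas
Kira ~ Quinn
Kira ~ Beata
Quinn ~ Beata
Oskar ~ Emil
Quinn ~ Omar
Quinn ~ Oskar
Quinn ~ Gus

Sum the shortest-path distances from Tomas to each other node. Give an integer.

12

Distances from Tomas: Beata:2, Emil:2, Gus:2, Kira:2, Omar:1, Oskar:2, Quinn:1.
Sum = 2 + 2 + 2 + 2 + 1 + 2 + 1 = 12.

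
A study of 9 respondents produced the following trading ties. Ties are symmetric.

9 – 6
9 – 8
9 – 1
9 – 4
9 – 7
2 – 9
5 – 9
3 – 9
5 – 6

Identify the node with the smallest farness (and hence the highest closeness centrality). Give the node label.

Farness (sum of distances to all others) for each node — 1:15, 2:15, 3:15, 4:15, 5:14, 6:14, 7:15, 8:15, 9:8.
The smallest farness is 8, for 9, so 9 has the highest closeness.

9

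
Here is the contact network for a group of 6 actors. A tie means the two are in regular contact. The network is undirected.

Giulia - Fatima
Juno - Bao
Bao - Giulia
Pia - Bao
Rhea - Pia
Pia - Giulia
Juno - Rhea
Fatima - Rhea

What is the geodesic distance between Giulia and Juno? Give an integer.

One shortest route is Giulia – Bao – Juno, which uses 2 edges, and Giulia and Juno are not directly tied, so nothing shorter exists. So d(Giulia,Juno) = 2.

2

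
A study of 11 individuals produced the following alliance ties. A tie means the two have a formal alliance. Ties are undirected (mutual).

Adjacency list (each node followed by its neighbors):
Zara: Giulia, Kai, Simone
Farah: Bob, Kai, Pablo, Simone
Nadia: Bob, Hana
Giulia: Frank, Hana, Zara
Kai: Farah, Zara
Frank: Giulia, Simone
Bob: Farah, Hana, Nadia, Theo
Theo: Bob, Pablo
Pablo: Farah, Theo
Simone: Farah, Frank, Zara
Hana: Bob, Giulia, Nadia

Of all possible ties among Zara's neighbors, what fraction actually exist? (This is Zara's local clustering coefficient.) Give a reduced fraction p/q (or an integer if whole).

0

Zara's neighbors: Giulia, Kai, and Simone (k = 3).
Possible neighbor pairs: C(3,2) = 3. Edges among them: none → e = 0.
Clustering(Zara) = 0/3 = 0.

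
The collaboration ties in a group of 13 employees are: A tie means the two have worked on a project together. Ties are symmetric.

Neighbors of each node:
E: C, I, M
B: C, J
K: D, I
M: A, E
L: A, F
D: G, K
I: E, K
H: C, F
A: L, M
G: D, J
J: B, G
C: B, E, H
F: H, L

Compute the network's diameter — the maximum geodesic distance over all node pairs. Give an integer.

6

Eccentricity of each node (its greatest distance to any other): A:6, B:4, C:4, D:6, E:4, F:6, G:6, H:5, I:4, J:5, K:5, L:6, M:5.
The maximum eccentricity is 6, realized for instance by the pair G–A via G – J – B – C – E – M – A. So the diameter is 6.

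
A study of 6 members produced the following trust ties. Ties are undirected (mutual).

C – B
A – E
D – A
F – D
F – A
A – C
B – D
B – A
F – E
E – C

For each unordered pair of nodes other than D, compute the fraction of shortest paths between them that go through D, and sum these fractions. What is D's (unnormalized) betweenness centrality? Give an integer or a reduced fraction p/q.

1/2

Pairs whose geodesics pass through D — B–F: 1/2.
All other pairs contribute 0.
Summing the contributions gives betweenness(D) = 1/2.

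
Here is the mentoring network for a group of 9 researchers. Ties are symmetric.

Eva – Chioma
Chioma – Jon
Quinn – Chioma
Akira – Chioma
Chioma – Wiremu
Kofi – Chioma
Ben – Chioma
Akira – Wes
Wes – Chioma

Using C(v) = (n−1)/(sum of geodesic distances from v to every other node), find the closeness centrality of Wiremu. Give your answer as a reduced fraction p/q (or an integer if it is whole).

8/15

Distances from Wiremu: Akira:2, Ben:2, Chioma:1, Eva:2, Jon:2, Kofi:2, Quinn:2, Wes:2. Sum = 15.
n = 9, so closeness = 8/15.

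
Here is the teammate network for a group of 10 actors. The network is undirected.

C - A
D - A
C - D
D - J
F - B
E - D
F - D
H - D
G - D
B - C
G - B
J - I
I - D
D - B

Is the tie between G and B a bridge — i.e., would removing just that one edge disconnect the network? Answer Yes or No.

Even without that edge, G still reaches B via G – D – B, so the network stays connected. Not a bridge.

No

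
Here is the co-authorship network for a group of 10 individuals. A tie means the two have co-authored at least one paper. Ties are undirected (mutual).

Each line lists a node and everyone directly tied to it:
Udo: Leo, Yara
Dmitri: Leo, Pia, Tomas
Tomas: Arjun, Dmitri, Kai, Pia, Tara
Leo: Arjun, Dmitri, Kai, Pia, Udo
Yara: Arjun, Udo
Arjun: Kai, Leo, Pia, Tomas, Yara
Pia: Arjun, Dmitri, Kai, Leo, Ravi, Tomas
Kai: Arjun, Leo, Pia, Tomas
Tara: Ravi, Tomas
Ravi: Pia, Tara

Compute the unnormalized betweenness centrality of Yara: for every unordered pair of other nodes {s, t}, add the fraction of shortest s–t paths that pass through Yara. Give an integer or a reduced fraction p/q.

Pairs whose geodesics pass through Yara — Tara–Udo: 1/6; Arjun–Udo: 1/2; Udo–Tomas: 1/5.
All other pairs contribute 0.
Summing the contributions gives betweenness(Yara) = 13/15.

13/15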